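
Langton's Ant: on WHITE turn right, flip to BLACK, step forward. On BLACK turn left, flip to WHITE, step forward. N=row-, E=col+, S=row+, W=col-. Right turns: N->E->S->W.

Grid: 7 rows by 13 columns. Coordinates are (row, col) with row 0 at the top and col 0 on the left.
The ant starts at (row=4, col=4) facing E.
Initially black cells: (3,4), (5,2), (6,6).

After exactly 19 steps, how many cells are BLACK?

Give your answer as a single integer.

Answer: 10

Derivation:
Step 1: on WHITE (4,4): turn R to S, flip to black, move to (5,4). |black|=4
Step 2: on WHITE (5,4): turn R to W, flip to black, move to (5,3). |black|=5
Step 3: on WHITE (5,3): turn R to N, flip to black, move to (4,3). |black|=6
Step 4: on WHITE (4,3): turn R to E, flip to black, move to (4,4). |black|=7
Step 5: on BLACK (4,4): turn L to N, flip to white, move to (3,4). |black|=6
Step 6: on BLACK (3,4): turn L to W, flip to white, move to (3,3). |black|=5
Step 7: on WHITE (3,3): turn R to N, flip to black, move to (2,3). |black|=6
Step 8: on WHITE (2,3): turn R to E, flip to black, move to (2,4). |black|=7
Step 9: on WHITE (2,4): turn R to S, flip to black, move to (3,4). |black|=8
Step 10: on WHITE (3,4): turn R to W, flip to black, move to (3,3). |black|=9
Step 11: on BLACK (3,3): turn L to S, flip to white, move to (4,3). |black|=8
Step 12: on BLACK (4,3): turn L to E, flip to white, move to (4,4). |black|=7
Step 13: on WHITE (4,4): turn R to S, flip to black, move to (5,4). |black|=8
Step 14: on BLACK (5,4): turn L to E, flip to white, move to (5,5). |black|=7
Step 15: on WHITE (5,5): turn R to S, flip to black, move to (6,5). |black|=8
Step 16: on WHITE (6,5): turn R to W, flip to black, move to (6,4). |black|=9
Step 17: on WHITE (6,4): turn R to N, flip to black, move to (5,4). |black|=10
Step 18: on WHITE (5,4): turn R to E, flip to black, move to (5,5). |black|=11
Step 19: on BLACK (5,5): turn L to N, flip to white, move to (4,5). |black|=10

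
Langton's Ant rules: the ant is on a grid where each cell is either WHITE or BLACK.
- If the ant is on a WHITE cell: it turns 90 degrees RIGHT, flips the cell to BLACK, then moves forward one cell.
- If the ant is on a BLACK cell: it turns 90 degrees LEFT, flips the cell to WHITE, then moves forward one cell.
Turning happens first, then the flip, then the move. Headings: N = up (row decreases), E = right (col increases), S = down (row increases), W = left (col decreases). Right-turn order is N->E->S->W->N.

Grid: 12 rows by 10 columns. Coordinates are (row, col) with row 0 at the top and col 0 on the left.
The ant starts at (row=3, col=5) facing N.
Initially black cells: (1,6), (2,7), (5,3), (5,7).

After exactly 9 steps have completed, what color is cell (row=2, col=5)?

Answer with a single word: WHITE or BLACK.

Step 1: on WHITE (3,5): turn R to E, flip to black, move to (3,6). |black|=5
Step 2: on WHITE (3,6): turn R to S, flip to black, move to (4,6). |black|=6
Step 3: on WHITE (4,6): turn R to W, flip to black, move to (4,5). |black|=7
Step 4: on WHITE (4,5): turn R to N, flip to black, move to (3,5). |black|=8
Step 5: on BLACK (3,5): turn L to W, flip to white, move to (3,4). |black|=7
Step 6: on WHITE (3,4): turn R to N, flip to black, move to (2,4). |black|=8
Step 7: on WHITE (2,4): turn R to E, flip to black, move to (2,5). |black|=9
Step 8: on WHITE (2,5): turn R to S, flip to black, move to (3,5). |black|=10
Step 9: on WHITE (3,5): turn R to W, flip to black, move to (3,4). |black|=11

Answer: BLACK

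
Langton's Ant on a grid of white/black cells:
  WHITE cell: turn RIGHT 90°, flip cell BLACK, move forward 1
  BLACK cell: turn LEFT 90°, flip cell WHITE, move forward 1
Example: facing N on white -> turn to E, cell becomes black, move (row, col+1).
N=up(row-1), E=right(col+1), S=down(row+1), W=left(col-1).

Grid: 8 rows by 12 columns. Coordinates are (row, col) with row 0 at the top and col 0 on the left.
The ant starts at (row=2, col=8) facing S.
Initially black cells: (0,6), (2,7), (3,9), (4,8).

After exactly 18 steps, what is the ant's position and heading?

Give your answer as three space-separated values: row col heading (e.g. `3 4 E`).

Answer: 5 9 S

Derivation:
Step 1: on WHITE (2,8): turn R to W, flip to black, move to (2,7). |black|=5
Step 2: on BLACK (2,7): turn L to S, flip to white, move to (3,7). |black|=4
Step 3: on WHITE (3,7): turn R to W, flip to black, move to (3,6). |black|=5
Step 4: on WHITE (3,6): turn R to N, flip to black, move to (2,6). |black|=6
Step 5: on WHITE (2,6): turn R to E, flip to black, move to (2,7). |black|=7
Step 6: on WHITE (2,7): turn R to S, flip to black, move to (3,7). |black|=8
Step 7: on BLACK (3,7): turn L to E, flip to white, move to (3,8). |black|=7
Step 8: on WHITE (3,8): turn R to S, flip to black, move to (4,8). |black|=8
Step 9: on BLACK (4,8): turn L to E, flip to white, move to (4,9). |black|=7
Step 10: on WHITE (4,9): turn R to S, flip to black, move to (5,9). |black|=8
Step 11: on WHITE (5,9): turn R to W, flip to black, move to (5,8). |black|=9
Step 12: on WHITE (5,8): turn R to N, flip to black, move to (4,8). |black|=10
Step 13: on WHITE (4,8): turn R to E, flip to black, move to (4,9). |black|=11
Step 14: on BLACK (4,9): turn L to N, flip to white, move to (3,9). |black|=10
Step 15: on BLACK (3,9): turn L to W, flip to white, move to (3,8). |black|=9
Step 16: on BLACK (3,8): turn L to S, flip to white, move to (4,8). |black|=8
Step 17: on BLACK (4,8): turn L to E, flip to white, move to (4,9). |black|=7
Step 18: on WHITE (4,9): turn R to S, flip to black, move to (5,9). |black|=8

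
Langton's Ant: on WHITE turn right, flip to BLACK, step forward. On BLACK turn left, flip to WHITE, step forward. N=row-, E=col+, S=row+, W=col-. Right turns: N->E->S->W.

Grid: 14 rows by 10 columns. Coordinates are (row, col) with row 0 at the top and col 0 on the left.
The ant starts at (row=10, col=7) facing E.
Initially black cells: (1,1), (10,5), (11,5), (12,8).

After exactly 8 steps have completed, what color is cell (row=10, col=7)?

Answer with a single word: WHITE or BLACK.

Answer: WHITE

Derivation:
Step 1: on WHITE (10,7): turn R to S, flip to black, move to (11,7). |black|=5
Step 2: on WHITE (11,7): turn R to W, flip to black, move to (11,6). |black|=6
Step 3: on WHITE (11,6): turn R to N, flip to black, move to (10,6). |black|=7
Step 4: on WHITE (10,6): turn R to E, flip to black, move to (10,7). |black|=8
Step 5: on BLACK (10,7): turn L to N, flip to white, move to (9,7). |black|=7
Step 6: on WHITE (9,7): turn R to E, flip to black, move to (9,8). |black|=8
Step 7: on WHITE (9,8): turn R to S, flip to black, move to (10,8). |black|=9
Step 8: on WHITE (10,8): turn R to W, flip to black, move to (10,7). |black|=10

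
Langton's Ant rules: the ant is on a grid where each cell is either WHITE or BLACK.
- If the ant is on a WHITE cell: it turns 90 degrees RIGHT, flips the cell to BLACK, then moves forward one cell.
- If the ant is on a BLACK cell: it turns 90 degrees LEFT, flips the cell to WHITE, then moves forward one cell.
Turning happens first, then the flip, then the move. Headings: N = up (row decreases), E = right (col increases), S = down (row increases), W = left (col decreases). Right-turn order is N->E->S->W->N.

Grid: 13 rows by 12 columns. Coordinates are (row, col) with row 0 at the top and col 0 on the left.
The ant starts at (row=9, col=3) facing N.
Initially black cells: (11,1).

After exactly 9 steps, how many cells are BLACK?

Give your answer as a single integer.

Step 1: on WHITE (9,3): turn R to E, flip to black, move to (9,4). |black|=2
Step 2: on WHITE (9,4): turn R to S, flip to black, move to (10,4). |black|=3
Step 3: on WHITE (10,4): turn R to W, flip to black, move to (10,3). |black|=4
Step 4: on WHITE (10,3): turn R to N, flip to black, move to (9,3). |black|=5
Step 5: on BLACK (9,3): turn L to W, flip to white, move to (9,2). |black|=4
Step 6: on WHITE (9,2): turn R to N, flip to black, move to (8,2). |black|=5
Step 7: on WHITE (8,2): turn R to E, flip to black, move to (8,3). |black|=6
Step 8: on WHITE (8,3): turn R to S, flip to black, move to (9,3). |black|=7
Step 9: on WHITE (9,3): turn R to W, flip to black, move to (9,2). |black|=8

Answer: 8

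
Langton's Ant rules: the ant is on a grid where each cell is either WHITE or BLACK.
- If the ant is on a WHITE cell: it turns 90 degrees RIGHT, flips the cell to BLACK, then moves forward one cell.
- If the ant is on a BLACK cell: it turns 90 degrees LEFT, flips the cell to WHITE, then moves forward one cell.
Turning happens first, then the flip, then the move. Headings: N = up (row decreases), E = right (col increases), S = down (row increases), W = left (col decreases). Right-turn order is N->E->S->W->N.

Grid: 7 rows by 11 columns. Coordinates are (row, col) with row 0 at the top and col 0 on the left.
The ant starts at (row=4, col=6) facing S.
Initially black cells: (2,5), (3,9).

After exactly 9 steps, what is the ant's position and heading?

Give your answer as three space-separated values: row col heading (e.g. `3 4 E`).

Answer: 4 7 E

Derivation:
Step 1: on WHITE (4,6): turn R to W, flip to black, move to (4,5). |black|=3
Step 2: on WHITE (4,5): turn R to N, flip to black, move to (3,5). |black|=4
Step 3: on WHITE (3,5): turn R to E, flip to black, move to (3,6). |black|=5
Step 4: on WHITE (3,6): turn R to S, flip to black, move to (4,6). |black|=6
Step 5: on BLACK (4,6): turn L to E, flip to white, move to (4,7). |black|=5
Step 6: on WHITE (4,7): turn R to S, flip to black, move to (5,7). |black|=6
Step 7: on WHITE (5,7): turn R to W, flip to black, move to (5,6). |black|=7
Step 8: on WHITE (5,6): turn R to N, flip to black, move to (4,6). |black|=8
Step 9: on WHITE (4,6): turn R to E, flip to black, move to (4,7). |black|=9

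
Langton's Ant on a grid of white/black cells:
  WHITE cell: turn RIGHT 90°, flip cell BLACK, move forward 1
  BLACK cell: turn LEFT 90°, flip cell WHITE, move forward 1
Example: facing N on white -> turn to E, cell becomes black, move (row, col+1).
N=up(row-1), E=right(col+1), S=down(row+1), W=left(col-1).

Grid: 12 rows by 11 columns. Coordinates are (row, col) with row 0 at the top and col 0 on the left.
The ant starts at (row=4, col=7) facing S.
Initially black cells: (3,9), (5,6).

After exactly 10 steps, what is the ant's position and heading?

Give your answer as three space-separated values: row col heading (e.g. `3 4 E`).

Step 1: on WHITE (4,7): turn R to W, flip to black, move to (4,6). |black|=3
Step 2: on WHITE (4,6): turn R to N, flip to black, move to (3,6). |black|=4
Step 3: on WHITE (3,6): turn R to E, flip to black, move to (3,7). |black|=5
Step 4: on WHITE (3,7): turn R to S, flip to black, move to (4,7). |black|=6
Step 5: on BLACK (4,7): turn L to E, flip to white, move to (4,8). |black|=5
Step 6: on WHITE (4,8): turn R to S, flip to black, move to (5,8). |black|=6
Step 7: on WHITE (5,8): turn R to W, flip to black, move to (5,7). |black|=7
Step 8: on WHITE (5,7): turn R to N, flip to black, move to (4,7). |black|=8
Step 9: on WHITE (4,7): turn R to E, flip to black, move to (4,8). |black|=9
Step 10: on BLACK (4,8): turn L to N, flip to white, move to (3,8). |black|=8

Answer: 3 8 N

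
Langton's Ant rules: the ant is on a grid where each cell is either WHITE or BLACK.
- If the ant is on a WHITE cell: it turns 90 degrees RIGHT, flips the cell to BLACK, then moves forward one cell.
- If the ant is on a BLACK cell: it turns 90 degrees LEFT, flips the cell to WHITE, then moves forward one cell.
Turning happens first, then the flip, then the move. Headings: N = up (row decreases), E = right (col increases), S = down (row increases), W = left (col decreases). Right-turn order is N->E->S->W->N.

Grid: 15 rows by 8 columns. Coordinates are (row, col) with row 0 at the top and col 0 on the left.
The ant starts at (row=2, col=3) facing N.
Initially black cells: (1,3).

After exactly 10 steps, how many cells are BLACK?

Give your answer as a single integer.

Answer: 7

Derivation:
Step 1: on WHITE (2,3): turn R to E, flip to black, move to (2,4). |black|=2
Step 2: on WHITE (2,4): turn R to S, flip to black, move to (3,4). |black|=3
Step 3: on WHITE (3,4): turn R to W, flip to black, move to (3,3). |black|=4
Step 4: on WHITE (3,3): turn R to N, flip to black, move to (2,3). |black|=5
Step 5: on BLACK (2,3): turn L to W, flip to white, move to (2,2). |black|=4
Step 6: on WHITE (2,2): turn R to N, flip to black, move to (1,2). |black|=5
Step 7: on WHITE (1,2): turn R to E, flip to black, move to (1,3). |black|=6
Step 8: on BLACK (1,3): turn L to N, flip to white, move to (0,3). |black|=5
Step 9: on WHITE (0,3): turn R to E, flip to black, move to (0,4). |black|=6
Step 10: on WHITE (0,4): turn R to S, flip to black, move to (1,4). |black|=7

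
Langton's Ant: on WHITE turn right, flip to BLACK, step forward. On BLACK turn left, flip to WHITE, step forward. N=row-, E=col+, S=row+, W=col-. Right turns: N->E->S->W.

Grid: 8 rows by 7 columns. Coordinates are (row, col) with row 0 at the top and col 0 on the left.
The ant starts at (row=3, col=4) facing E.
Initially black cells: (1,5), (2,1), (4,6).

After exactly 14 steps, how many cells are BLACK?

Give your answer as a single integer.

Step 1: on WHITE (3,4): turn R to S, flip to black, move to (4,4). |black|=4
Step 2: on WHITE (4,4): turn R to W, flip to black, move to (4,3). |black|=5
Step 3: on WHITE (4,3): turn R to N, flip to black, move to (3,3). |black|=6
Step 4: on WHITE (3,3): turn R to E, flip to black, move to (3,4). |black|=7
Step 5: on BLACK (3,4): turn L to N, flip to white, move to (2,4). |black|=6
Step 6: on WHITE (2,4): turn R to E, flip to black, move to (2,5). |black|=7
Step 7: on WHITE (2,5): turn R to S, flip to black, move to (3,5). |black|=8
Step 8: on WHITE (3,5): turn R to W, flip to black, move to (3,4). |black|=9
Step 9: on WHITE (3,4): turn R to N, flip to black, move to (2,4). |black|=10
Step 10: on BLACK (2,4): turn L to W, flip to white, move to (2,3). |black|=9
Step 11: on WHITE (2,3): turn R to N, flip to black, move to (1,3). |black|=10
Step 12: on WHITE (1,3): turn R to E, flip to black, move to (1,4). |black|=11
Step 13: on WHITE (1,4): turn R to S, flip to black, move to (2,4). |black|=12
Step 14: on WHITE (2,4): turn R to W, flip to black, move to (2,3). |black|=13

Answer: 13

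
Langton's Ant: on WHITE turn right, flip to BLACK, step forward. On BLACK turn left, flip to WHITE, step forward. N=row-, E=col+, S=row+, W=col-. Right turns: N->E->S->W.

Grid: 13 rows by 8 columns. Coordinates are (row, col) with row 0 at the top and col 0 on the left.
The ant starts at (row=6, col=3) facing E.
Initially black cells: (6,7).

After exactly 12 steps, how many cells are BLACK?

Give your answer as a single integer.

Answer: 9

Derivation:
Step 1: on WHITE (6,3): turn R to S, flip to black, move to (7,3). |black|=2
Step 2: on WHITE (7,3): turn R to W, flip to black, move to (7,2). |black|=3
Step 3: on WHITE (7,2): turn R to N, flip to black, move to (6,2). |black|=4
Step 4: on WHITE (6,2): turn R to E, flip to black, move to (6,3). |black|=5
Step 5: on BLACK (6,3): turn L to N, flip to white, move to (5,3). |black|=4
Step 6: on WHITE (5,3): turn R to E, flip to black, move to (5,4). |black|=5
Step 7: on WHITE (5,4): turn R to S, flip to black, move to (6,4). |black|=6
Step 8: on WHITE (6,4): turn R to W, flip to black, move to (6,3). |black|=7
Step 9: on WHITE (6,3): turn R to N, flip to black, move to (5,3). |black|=8
Step 10: on BLACK (5,3): turn L to W, flip to white, move to (5,2). |black|=7
Step 11: on WHITE (5,2): turn R to N, flip to black, move to (4,2). |black|=8
Step 12: on WHITE (4,2): turn R to E, flip to black, move to (4,3). |black|=9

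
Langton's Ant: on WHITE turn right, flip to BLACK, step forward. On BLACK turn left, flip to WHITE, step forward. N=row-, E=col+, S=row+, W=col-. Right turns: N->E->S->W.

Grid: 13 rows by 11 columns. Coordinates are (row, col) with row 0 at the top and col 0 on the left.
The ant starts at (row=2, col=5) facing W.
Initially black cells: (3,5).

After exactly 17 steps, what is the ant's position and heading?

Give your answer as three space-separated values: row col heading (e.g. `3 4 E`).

Step 1: on WHITE (2,5): turn R to N, flip to black, move to (1,5). |black|=2
Step 2: on WHITE (1,5): turn R to E, flip to black, move to (1,6). |black|=3
Step 3: on WHITE (1,6): turn R to S, flip to black, move to (2,6). |black|=4
Step 4: on WHITE (2,6): turn R to W, flip to black, move to (2,5). |black|=5
Step 5: on BLACK (2,5): turn L to S, flip to white, move to (3,5). |black|=4
Step 6: on BLACK (3,5): turn L to E, flip to white, move to (3,6). |black|=3
Step 7: on WHITE (3,6): turn R to S, flip to black, move to (4,6). |black|=4
Step 8: on WHITE (4,6): turn R to W, flip to black, move to (4,5). |black|=5
Step 9: on WHITE (4,5): turn R to N, flip to black, move to (3,5). |black|=6
Step 10: on WHITE (3,5): turn R to E, flip to black, move to (3,6). |black|=7
Step 11: on BLACK (3,6): turn L to N, flip to white, move to (2,6). |black|=6
Step 12: on BLACK (2,6): turn L to W, flip to white, move to (2,5). |black|=5
Step 13: on WHITE (2,5): turn R to N, flip to black, move to (1,5). |black|=6
Step 14: on BLACK (1,5): turn L to W, flip to white, move to (1,4). |black|=5
Step 15: on WHITE (1,4): turn R to N, flip to black, move to (0,4). |black|=6
Step 16: on WHITE (0,4): turn R to E, flip to black, move to (0,5). |black|=7
Step 17: on WHITE (0,5): turn R to S, flip to black, move to (1,5). |black|=8

Answer: 1 5 S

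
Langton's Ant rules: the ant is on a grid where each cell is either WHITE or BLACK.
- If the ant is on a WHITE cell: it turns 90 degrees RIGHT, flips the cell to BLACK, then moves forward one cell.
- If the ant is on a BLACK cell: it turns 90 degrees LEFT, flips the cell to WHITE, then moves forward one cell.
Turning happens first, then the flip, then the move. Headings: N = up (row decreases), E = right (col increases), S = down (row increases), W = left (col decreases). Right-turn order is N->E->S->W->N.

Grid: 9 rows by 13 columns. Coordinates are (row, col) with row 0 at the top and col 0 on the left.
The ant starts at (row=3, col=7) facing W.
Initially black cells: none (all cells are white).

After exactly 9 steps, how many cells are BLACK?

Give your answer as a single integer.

Answer: 7

Derivation:
Step 1: on WHITE (3,7): turn R to N, flip to black, move to (2,7). |black|=1
Step 2: on WHITE (2,7): turn R to E, flip to black, move to (2,8). |black|=2
Step 3: on WHITE (2,8): turn R to S, flip to black, move to (3,8). |black|=3
Step 4: on WHITE (3,8): turn R to W, flip to black, move to (3,7). |black|=4
Step 5: on BLACK (3,7): turn L to S, flip to white, move to (4,7). |black|=3
Step 6: on WHITE (4,7): turn R to W, flip to black, move to (4,6). |black|=4
Step 7: on WHITE (4,6): turn R to N, flip to black, move to (3,6). |black|=5
Step 8: on WHITE (3,6): turn R to E, flip to black, move to (3,7). |black|=6
Step 9: on WHITE (3,7): turn R to S, flip to black, move to (4,7). |black|=7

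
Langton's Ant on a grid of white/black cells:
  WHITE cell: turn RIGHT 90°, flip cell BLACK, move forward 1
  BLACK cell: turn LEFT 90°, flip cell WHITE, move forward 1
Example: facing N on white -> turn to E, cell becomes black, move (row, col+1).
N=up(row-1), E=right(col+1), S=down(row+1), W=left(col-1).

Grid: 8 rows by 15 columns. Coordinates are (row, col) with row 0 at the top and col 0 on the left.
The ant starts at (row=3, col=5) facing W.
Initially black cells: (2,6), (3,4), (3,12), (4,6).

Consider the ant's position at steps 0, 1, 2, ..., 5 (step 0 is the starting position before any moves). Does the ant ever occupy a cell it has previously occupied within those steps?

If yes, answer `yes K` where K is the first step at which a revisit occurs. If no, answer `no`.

Answer: no

Derivation:
Step 1: on WHITE (3,5): turn R to N, flip to black, move to (2,5). |black|=5 — new cell
Step 2: on WHITE (2,5): turn R to E, flip to black, move to (2,6). |black|=6 — new cell
Step 3: on BLACK (2,6): turn L to N, flip to white, move to (1,6). |black|=5 — new cell
Step 4: on WHITE (1,6): turn R to E, flip to black, move to (1,7). |black|=6 — new cell
Step 5: on WHITE (1,7): turn R to S, flip to black, move to (2,7). |black|=7 — new cell
No revisit within 5 steps.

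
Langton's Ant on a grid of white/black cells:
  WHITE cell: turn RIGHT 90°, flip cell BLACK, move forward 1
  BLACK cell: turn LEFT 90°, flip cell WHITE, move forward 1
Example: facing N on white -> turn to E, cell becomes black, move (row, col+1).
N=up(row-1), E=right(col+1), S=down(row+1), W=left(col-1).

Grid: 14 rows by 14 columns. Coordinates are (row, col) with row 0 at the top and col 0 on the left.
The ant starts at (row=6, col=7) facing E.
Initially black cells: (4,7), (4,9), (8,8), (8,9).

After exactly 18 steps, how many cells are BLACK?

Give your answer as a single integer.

Answer: 14

Derivation:
Step 1: on WHITE (6,7): turn R to S, flip to black, move to (7,7). |black|=5
Step 2: on WHITE (7,7): turn R to W, flip to black, move to (7,6). |black|=6
Step 3: on WHITE (7,6): turn R to N, flip to black, move to (6,6). |black|=7
Step 4: on WHITE (6,6): turn R to E, flip to black, move to (6,7). |black|=8
Step 5: on BLACK (6,7): turn L to N, flip to white, move to (5,7). |black|=7
Step 6: on WHITE (5,7): turn R to E, flip to black, move to (5,8). |black|=8
Step 7: on WHITE (5,8): turn R to S, flip to black, move to (6,8). |black|=9
Step 8: on WHITE (6,8): turn R to W, flip to black, move to (6,7). |black|=10
Step 9: on WHITE (6,7): turn R to N, flip to black, move to (5,7). |black|=11
Step 10: on BLACK (5,7): turn L to W, flip to white, move to (5,6). |black|=10
Step 11: on WHITE (5,6): turn R to N, flip to black, move to (4,6). |black|=11
Step 12: on WHITE (4,6): turn R to E, flip to black, move to (4,7). |black|=12
Step 13: on BLACK (4,7): turn L to N, flip to white, move to (3,7). |black|=11
Step 14: on WHITE (3,7): turn R to E, flip to black, move to (3,8). |black|=12
Step 15: on WHITE (3,8): turn R to S, flip to black, move to (4,8). |black|=13
Step 16: on WHITE (4,8): turn R to W, flip to black, move to (4,7). |black|=14
Step 17: on WHITE (4,7): turn R to N, flip to black, move to (3,7). |black|=15
Step 18: on BLACK (3,7): turn L to W, flip to white, move to (3,6). |black|=14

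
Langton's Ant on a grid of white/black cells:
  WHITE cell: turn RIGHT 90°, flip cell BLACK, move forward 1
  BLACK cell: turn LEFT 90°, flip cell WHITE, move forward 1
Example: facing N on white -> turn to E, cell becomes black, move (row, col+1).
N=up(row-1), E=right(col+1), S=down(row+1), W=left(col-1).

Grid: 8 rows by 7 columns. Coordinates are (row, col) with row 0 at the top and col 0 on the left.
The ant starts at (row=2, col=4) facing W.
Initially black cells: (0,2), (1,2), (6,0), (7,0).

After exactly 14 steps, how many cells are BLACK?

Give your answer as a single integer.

Answer: 14

Derivation:
Step 1: on WHITE (2,4): turn R to N, flip to black, move to (1,4). |black|=5
Step 2: on WHITE (1,4): turn R to E, flip to black, move to (1,5). |black|=6
Step 3: on WHITE (1,5): turn R to S, flip to black, move to (2,5). |black|=7
Step 4: on WHITE (2,5): turn R to W, flip to black, move to (2,4). |black|=8
Step 5: on BLACK (2,4): turn L to S, flip to white, move to (3,4). |black|=7
Step 6: on WHITE (3,4): turn R to W, flip to black, move to (3,3). |black|=8
Step 7: on WHITE (3,3): turn R to N, flip to black, move to (2,3). |black|=9
Step 8: on WHITE (2,3): turn R to E, flip to black, move to (2,4). |black|=10
Step 9: on WHITE (2,4): turn R to S, flip to black, move to (3,4). |black|=11
Step 10: on BLACK (3,4): turn L to E, flip to white, move to (3,5). |black|=10
Step 11: on WHITE (3,5): turn R to S, flip to black, move to (4,5). |black|=11
Step 12: on WHITE (4,5): turn R to W, flip to black, move to (4,4). |black|=12
Step 13: on WHITE (4,4): turn R to N, flip to black, move to (3,4). |black|=13
Step 14: on WHITE (3,4): turn R to E, flip to black, move to (3,5). |black|=14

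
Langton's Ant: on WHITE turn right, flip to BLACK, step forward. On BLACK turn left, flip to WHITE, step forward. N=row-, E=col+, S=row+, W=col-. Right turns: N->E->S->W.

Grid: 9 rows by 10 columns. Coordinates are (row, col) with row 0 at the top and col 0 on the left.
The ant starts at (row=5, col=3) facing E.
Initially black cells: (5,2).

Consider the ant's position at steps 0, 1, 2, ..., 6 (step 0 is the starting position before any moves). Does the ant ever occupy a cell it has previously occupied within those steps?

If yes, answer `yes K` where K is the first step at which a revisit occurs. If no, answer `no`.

Step 1: on WHITE (5,3): turn R to S, flip to black, move to (6,3). |black|=2 — new cell
Step 2: on WHITE (6,3): turn R to W, flip to black, move to (6,2). |black|=3 — new cell
Step 3: on WHITE (6,2): turn R to N, flip to black, move to (5,2). |black|=4 — new cell
Step 4: on BLACK (5,2): turn L to W, flip to white, move to (5,1). |black|=3 — new cell
Step 5: on WHITE (5,1): turn R to N, flip to black, move to (4,1). |black|=4 — new cell
Step 6: on WHITE (4,1): turn R to E, flip to black, move to (4,2). |black|=5 — new cell
No revisit within 6 steps.

Answer: no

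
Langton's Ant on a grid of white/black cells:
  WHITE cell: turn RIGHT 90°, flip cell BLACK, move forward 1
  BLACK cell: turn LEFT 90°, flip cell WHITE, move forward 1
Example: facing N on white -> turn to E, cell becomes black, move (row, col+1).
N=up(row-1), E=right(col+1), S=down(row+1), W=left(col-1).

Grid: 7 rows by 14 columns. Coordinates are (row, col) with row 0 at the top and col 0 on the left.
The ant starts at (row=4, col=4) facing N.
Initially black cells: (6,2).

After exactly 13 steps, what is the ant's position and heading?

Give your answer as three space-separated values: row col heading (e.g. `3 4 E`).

Answer: 4 3 E

Derivation:
Step 1: on WHITE (4,4): turn R to E, flip to black, move to (4,5). |black|=2
Step 2: on WHITE (4,5): turn R to S, flip to black, move to (5,5). |black|=3
Step 3: on WHITE (5,5): turn R to W, flip to black, move to (5,4). |black|=4
Step 4: on WHITE (5,4): turn R to N, flip to black, move to (4,4). |black|=5
Step 5: on BLACK (4,4): turn L to W, flip to white, move to (4,3). |black|=4
Step 6: on WHITE (4,3): turn R to N, flip to black, move to (3,3). |black|=5
Step 7: on WHITE (3,3): turn R to E, flip to black, move to (3,4). |black|=6
Step 8: on WHITE (3,4): turn R to S, flip to black, move to (4,4). |black|=7
Step 9: on WHITE (4,4): turn R to W, flip to black, move to (4,3). |black|=8
Step 10: on BLACK (4,3): turn L to S, flip to white, move to (5,3). |black|=7
Step 11: on WHITE (5,3): turn R to W, flip to black, move to (5,2). |black|=8
Step 12: on WHITE (5,2): turn R to N, flip to black, move to (4,2). |black|=9
Step 13: on WHITE (4,2): turn R to E, flip to black, move to (4,3). |black|=10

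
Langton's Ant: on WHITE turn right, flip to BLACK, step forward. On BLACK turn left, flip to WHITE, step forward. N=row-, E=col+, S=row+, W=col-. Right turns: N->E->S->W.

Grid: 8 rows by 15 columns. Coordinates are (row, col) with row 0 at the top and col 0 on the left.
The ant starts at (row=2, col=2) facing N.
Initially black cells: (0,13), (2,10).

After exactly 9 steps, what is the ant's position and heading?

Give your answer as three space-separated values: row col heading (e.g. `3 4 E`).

Step 1: on WHITE (2,2): turn R to E, flip to black, move to (2,3). |black|=3
Step 2: on WHITE (2,3): turn R to S, flip to black, move to (3,3). |black|=4
Step 3: on WHITE (3,3): turn R to W, flip to black, move to (3,2). |black|=5
Step 4: on WHITE (3,2): turn R to N, flip to black, move to (2,2). |black|=6
Step 5: on BLACK (2,2): turn L to W, flip to white, move to (2,1). |black|=5
Step 6: on WHITE (2,1): turn R to N, flip to black, move to (1,1). |black|=6
Step 7: on WHITE (1,1): turn R to E, flip to black, move to (1,2). |black|=7
Step 8: on WHITE (1,2): turn R to S, flip to black, move to (2,2). |black|=8
Step 9: on WHITE (2,2): turn R to W, flip to black, move to (2,1). |black|=9

Answer: 2 1 W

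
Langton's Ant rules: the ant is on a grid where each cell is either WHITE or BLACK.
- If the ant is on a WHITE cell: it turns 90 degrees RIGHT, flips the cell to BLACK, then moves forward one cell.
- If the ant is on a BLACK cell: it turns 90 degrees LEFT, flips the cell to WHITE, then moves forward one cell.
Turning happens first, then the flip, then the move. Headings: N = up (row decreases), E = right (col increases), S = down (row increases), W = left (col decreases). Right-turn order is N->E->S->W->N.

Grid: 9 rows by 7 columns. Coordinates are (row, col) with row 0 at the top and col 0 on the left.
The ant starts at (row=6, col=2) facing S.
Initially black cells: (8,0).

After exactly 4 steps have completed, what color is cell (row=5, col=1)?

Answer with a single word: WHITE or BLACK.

Answer: BLACK

Derivation:
Step 1: on WHITE (6,2): turn R to W, flip to black, move to (6,1). |black|=2
Step 2: on WHITE (6,1): turn R to N, flip to black, move to (5,1). |black|=3
Step 3: on WHITE (5,1): turn R to E, flip to black, move to (5,2). |black|=4
Step 4: on WHITE (5,2): turn R to S, flip to black, move to (6,2). |black|=5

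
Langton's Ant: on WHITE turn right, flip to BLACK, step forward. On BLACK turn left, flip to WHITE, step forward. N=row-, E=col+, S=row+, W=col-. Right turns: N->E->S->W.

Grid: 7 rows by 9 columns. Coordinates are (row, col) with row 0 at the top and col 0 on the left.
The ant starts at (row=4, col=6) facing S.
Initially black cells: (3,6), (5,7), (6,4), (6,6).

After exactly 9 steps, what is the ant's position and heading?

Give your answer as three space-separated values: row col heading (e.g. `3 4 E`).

Answer: 2 5 W

Derivation:
Step 1: on WHITE (4,6): turn R to W, flip to black, move to (4,5). |black|=5
Step 2: on WHITE (4,5): turn R to N, flip to black, move to (3,5). |black|=6
Step 3: on WHITE (3,5): turn R to E, flip to black, move to (3,6). |black|=7
Step 4: on BLACK (3,6): turn L to N, flip to white, move to (2,6). |black|=6
Step 5: on WHITE (2,6): turn R to E, flip to black, move to (2,7). |black|=7
Step 6: on WHITE (2,7): turn R to S, flip to black, move to (3,7). |black|=8
Step 7: on WHITE (3,7): turn R to W, flip to black, move to (3,6). |black|=9
Step 8: on WHITE (3,6): turn R to N, flip to black, move to (2,6). |black|=10
Step 9: on BLACK (2,6): turn L to W, flip to white, move to (2,5). |black|=9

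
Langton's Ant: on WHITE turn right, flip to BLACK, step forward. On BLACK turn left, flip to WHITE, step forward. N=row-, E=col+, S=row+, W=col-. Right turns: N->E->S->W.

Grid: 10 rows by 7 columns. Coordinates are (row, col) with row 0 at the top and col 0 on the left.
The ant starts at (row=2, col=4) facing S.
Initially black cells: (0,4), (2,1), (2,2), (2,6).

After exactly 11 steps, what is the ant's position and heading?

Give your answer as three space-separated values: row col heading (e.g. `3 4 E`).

Answer: 1 6 E

Derivation:
Step 1: on WHITE (2,4): turn R to W, flip to black, move to (2,3). |black|=5
Step 2: on WHITE (2,3): turn R to N, flip to black, move to (1,3). |black|=6
Step 3: on WHITE (1,3): turn R to E, flip to black, move to (1,4). |black|=7
Step 4: on WHITE (1,4): turn R to S, flip to black, move to (2,4). |black|=8
Step 5: on BLACK (2,4): turn L to E, flip to white, move to (2,5). |black|=7
Step 6: on WHITE (2,5): turn R to S, flip to black, move to (3,5). |black|=8
Step 7: on WHITE (3,5): turn R to W, flip to black, move to (3,4). |black|=9
Step 8: on WHITE (3,4): turn R to N, flip to black, move to (2,4). |black|=10
Step 9: on WHITE (2,4): turn R to E, flip to black, move to (2,5). |black|=11
Step 10: on BLACK (2,5): turn L to N, flip to white, move to (1,5). |black|=10
Step 11: on WHITE (1,5): turn R to E, flip to black, move to (1,6). |black|=11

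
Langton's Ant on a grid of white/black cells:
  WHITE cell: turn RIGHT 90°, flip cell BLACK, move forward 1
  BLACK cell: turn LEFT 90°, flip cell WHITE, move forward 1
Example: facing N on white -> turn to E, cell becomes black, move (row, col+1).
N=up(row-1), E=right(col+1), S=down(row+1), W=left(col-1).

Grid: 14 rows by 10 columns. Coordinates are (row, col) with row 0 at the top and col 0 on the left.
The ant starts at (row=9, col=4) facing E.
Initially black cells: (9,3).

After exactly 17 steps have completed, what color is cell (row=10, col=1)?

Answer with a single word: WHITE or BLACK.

Answer: BLACK

Derivation:
Step 1: on WHITE (9,4): turn R to S, flip to black, move to (10,4). |black|=2
Step 2: on WHITE (10,4): turn R to W, flip to black, move to (10,3). |black|=3
Step 3: on WHITE (10,3): turn R to N, flip to black, move to (9,3). |black|=4
Step 4: on BLACK (9,3): turn L to W, flip to white, move to (9,2). |black|=3
Step 5: on WHITE (9,2): turn R to N, flip to black, move to (8,2). |black|=4
Step 6: on WHITE (8,2): turn R to E, flip to black, move to (8,3). |black|=5
Step 7: on WHITE (8,3): turn R to S, flip to black, move to (9,3). |black|=6
Step 8: on WHITE (9,3): turn R to W, flip to black, move to (9,2). |black|=7
Step 9: on BLACK (9,2): turn L to S, flip to white, move to (10,2). |black|=6
Step 10: on WHITE (10,2): turn R to W, flip to black, move to (10,1). |black|=7
Step 11: on WHITE (10,1): turn R to N, flip to black, move to (9,1). |black|=8
Step 12: on WHITE (9,1): turn R to E, flip to black, move to (9,2). |black|=9
Step 13: on WHITE (9,2): turn R to S, flip to black, move to (10,2). |black|=10
Step 14: on BLACK (10,2): turn L to E, flip to white, move to (10,3). |black|=9
Step 15: on BLACK (10,3): turn L to N, flip to white, move to (9,3). |black|=8
Step 16: on BLACK (9,3): turn L to W, flip to white, move to (9,2). |black|=7
Step 17: on BLACK (9,2): turn L to S, flip to white, move to (10,2). |black|=6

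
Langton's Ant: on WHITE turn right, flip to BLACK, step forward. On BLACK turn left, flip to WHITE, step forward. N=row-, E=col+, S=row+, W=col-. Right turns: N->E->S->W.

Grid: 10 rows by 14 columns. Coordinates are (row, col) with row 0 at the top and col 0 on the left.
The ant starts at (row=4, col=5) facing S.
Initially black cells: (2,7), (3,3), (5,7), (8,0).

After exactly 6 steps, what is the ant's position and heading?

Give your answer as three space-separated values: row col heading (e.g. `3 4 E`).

Step 1: on WHITE (4,5): turn R to W, flip to black, move to (4,4). |black|=5
Step 2: on WHITE (4,4): turn R to N, flip to black, move to (3,4). |black|=6
Step 3: on WHITE (3,4): turn R to E, flip to black, move to (3,5). |black|=7
Step 4: on WHITE (3,5): turn R to S, flip to black, move to (4,5). |black|=8
Step 5: on BLACK (4,5): turn L to E, flip to white, move to (4,6). |black|=7
Step 6: on WHITE (4,6): turn R to S, flip to black, move to (5,6). |black|=8

Answer: 5 6 S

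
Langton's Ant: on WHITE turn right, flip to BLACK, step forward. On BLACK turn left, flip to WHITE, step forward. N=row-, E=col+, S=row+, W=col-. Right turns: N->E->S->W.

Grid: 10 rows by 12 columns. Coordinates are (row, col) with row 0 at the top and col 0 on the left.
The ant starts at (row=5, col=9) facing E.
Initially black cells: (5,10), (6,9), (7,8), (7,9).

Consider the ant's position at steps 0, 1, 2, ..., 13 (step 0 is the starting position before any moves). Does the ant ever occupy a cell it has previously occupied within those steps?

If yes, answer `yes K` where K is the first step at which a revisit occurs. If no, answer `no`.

Answer: yes 11

Derivation:
Step 1: on WHITE (5,9): turn R to S, flip to black, move to (6,9). |black|=5 — new cell
Step 2: on BLACK (6,9): turn L to E, flip to white, move to (6,10). |black|=4 — new cell
Step 3: on WHITE (6,10): turn R to S, flip to black, move to (7,10). |black|=5 — new cell
Step 4: on WHITE (7,10): turn R to W, flip to black, move to (7,9). |black|=6 — new cell
Step 5: on BLACK (7,9): turn L to S, flip to white, move to (8,9). |black|=5 — new cell
Step 6: on WHITE (8,9): turn R to W, flip to black, move to (8,8). |black|=6 — new cell
Step 7: on WHITE (8,8): turn R to N, flip to black, move to (7,8). |black|=7 — new cell
Step 8: on BLACK (7,8): turn L to W, flip to white, move to (7,7). |black|=6 — new cell
Step 9: on WHITE (7,7): turn R to N, flip to black, move to (6,7). |black|=7 — new cell
Step 10: on WHITE (6,7): turn R to E, flip to black, move to (6,8). |black|=8 — new cell
Step 11: on WHITE (6,8): turn R to S, flip to black, move to (7,8). |black|=9 — REVISIT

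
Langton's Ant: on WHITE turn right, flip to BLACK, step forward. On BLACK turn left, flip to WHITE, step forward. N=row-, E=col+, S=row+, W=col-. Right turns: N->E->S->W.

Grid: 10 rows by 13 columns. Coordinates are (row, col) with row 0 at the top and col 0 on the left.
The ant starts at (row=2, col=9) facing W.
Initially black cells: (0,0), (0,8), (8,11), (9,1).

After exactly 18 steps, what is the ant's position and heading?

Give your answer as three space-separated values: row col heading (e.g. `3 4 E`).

Step 1: on WHITE (2,9): turn R to N, flip to black, move to (1,9). |black|=5
Step 2: on WHITE (1,9): turn R to E, flip to black, move to (1,10). |black|=6
Step 3: on WHITE (1,10): turn R to S, flip to black, move to (2,10). |black|=7
Step 4: on WHITE (2,10): turn R to W, flip to black, move to (2,9). |black|=8
Step 5: on BLACK (2,9): turn L to S, flip to white, move to (3,9). |black|=7
Step 6: on WHITE (3,9): turn R to W, flip to black, move to (3,8). |black|=8
Step 7: on WHITE (3,8): turn R to N, flip to black, move to (2,8). |black|=9
Step 8: on WHITE (2,8): turn R to E, flip to black, move to (2,9). |black|=10
Step 9: on WHITE (2,9): turn R to S, flip to black, move to (3,9). |black|=11
Step 10: on BLACK (3,9): turn L to E, flip to white, move to (3,10). |black|=10
Step 11: on WHITE (3,10): turn R to S, flip to black, move to (4,10). |black|=11
Step 12: on WHITE (4,10): turn R to W, flip to black, move to (4,9). |black|=12
Step 13: on WHITE (4,9): turn R to N, flip to black, move to (3,9). |black|=13
Step 14: on WHITE (3,9): turn R to E, flip to black, move to (3,10). |black|=14
Step 15: on BLACK (3,10): turn L to N, flip to white, move to (2,10). |black|=13
Step 16: on BLACK (2,10): turn L to W, flip to white, move to (2,9). |black|=12
Step 17: on BLACK (2,9): turn L to S, flip to white, move to (3,9). |black|=11
Step 18: on BLACK (3,9): turn L to E, flip to white, move to (3,10). |black|=10

Answer: 3 10 E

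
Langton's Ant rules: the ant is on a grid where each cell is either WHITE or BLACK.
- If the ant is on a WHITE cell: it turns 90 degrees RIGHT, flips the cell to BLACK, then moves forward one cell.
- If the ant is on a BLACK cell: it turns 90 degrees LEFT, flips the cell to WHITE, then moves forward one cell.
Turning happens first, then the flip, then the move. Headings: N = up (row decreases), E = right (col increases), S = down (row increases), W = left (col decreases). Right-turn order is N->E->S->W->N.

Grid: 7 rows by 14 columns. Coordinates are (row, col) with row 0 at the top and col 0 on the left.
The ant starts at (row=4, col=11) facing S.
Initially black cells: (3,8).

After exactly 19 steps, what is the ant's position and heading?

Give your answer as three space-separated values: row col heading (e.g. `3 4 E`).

Answer: 3 13 E

Derivation:
Step 1: on WHITE (4,11): turn R to W, flip to black, move to (4,10). |black|=2
Step 2: on WHITE (4,10): turn R to N, flip to black, move to (3,10). |black|=3
Step 3: on WHITE (3,10): turn R to E, flip to black, move to (3,11). |black|=4
Step 4: on WHITE (3,11): turn R to S, flip to black, move to (4,11). |black|=5
Step 5: on BLACK (4,11): turn L to E, flip to white, move to (4,12). |black|=4
Step 6: on WHITE (4,12): turn R to S, flip to black, move to (5,12). |black|=5
Step 7: on WHITE (5,12): turn R to W, flip to black, move to (5,11). |black|=6
Step 8: on WHITE (5,11): turn R to N, flip to black, move to (4,11). |black|=7
Step 9: on WHITE (4,11): turn R to E, flip to black, move to (4,12). |black|=8
Step 10: on BLACK (4,12): turn L to N, flip to white, move to (3,12). |black|=7
Step 11: on WHITE (3,12): turn R to E, flip to black, move to (3,13). |black|=8
Step 12: on WHITE (3,13): turn R to S, flip to black, move to (4,13). |black|=9
Step 13: on WHITE (4,13): turn R to W, flip to black, move to (4,12). |black|=10
Step 14: on WHITE (4,12): turn R to N, flip to black, move to (3,12). |black|=11
Step 15: on BLACK (3,12): turn L to W, flip to white, move to (3,11). |black|=10
Step 16: on BLACK (3,11): turn L to S, flip to white, move to (4,11). |black|=9
Step 17: on BLACK (4,11): turn L to E, flip to white, move to (4,12). |black|=8
Step 18: on BLACK (4,12): turn L to N, flip to white, move to (3,12). |black|=7
Step 19: on WHITE (3,12): turn R to E, flip to black, move to (3,13). |black|=8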